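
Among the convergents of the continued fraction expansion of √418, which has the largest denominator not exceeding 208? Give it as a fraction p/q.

√418 = [20; 2, 4, 20, 4, 2, 40, …] (period length 6).
Convergents:
  p_0/q_0 = 20/1
  p_1/q_1 = 41/2
  p_2/q_2 = 184/9
  p_3/q_3 = 3721/182
  p_4/q_4 = 15068/737
q_3 = 182 ≤ 208 < 737 = q_4, so the answer is 3721/182.

3721/182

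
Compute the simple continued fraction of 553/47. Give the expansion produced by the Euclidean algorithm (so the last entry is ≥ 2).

[11; 1, 3, 3, 1, 2]

553 = 11*47 + 36
47 = 1*36 + 11
36 = 3*11 + 3
11 = 3*3 + 2
3 = 1*2 + 1
2 = 2*1 + 0  (stop)
So 553/47 = [11; 1, 3, 3, 1, 2].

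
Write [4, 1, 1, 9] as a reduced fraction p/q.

Fold from the inside: start with 9/1.
  1 + 1/9 = 10/9
  1 + 9/10 = 19/10
  4 + 10/19 = 86/19

86/19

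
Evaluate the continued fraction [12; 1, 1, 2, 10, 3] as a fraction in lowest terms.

2028/161

Fold from the inside: start with 3/1.
  10 + 1/3 = 31/3
  2 + 3/31 = 65/31
  1 + 31/65 = 96/65
  1 + 65/96 = 161/96
  12 + 96/161 = 2028/161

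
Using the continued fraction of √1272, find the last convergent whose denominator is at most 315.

7668/215

√1272 = [35; 1, 1, 1, 70, …] (period length 4).
Convergents:
  p_0/q_0 = 35/1
  p_1/q_1 = 36/1
  p_2/q_2 = 71/2
  p_3/q_3 = 107/3
  p_4/q_4 = 7561/212
  p_5/q_5 = 7668/215
  p_6/q_6 = 15229/427
q_5 = 215 ≤ 315 < 427 = q_6, so the answer is 7668/215.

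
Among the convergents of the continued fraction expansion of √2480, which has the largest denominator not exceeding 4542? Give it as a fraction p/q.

√2480 = [49; 1, 3, 1, 98, …] (period length 4).
Convergents:
  p_0/q_0 = 49/1
  p_1/q_1 = 50/1
  p_2/q_2 = 199/4
  p_3/q_3 = 249/5
  p_4/q_4 = 24601/494
  p_5/q_5 = 24850/499
  p_6/q_6 = 99151/1991
  p_7/q_7 = 124001/2490
  p_8/q_8 = 12251249/246011
q_7 = 2490 ≤ 4542 < 246011 = q_8, so the answer is 124001/2490.

124001/2490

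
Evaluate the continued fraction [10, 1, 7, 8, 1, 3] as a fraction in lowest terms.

Using pₖ = aₖpₖ₋₁ + pₖ₋₂ and qₖ = aₖqₖ₋₁ + qₖ₋₂:
  k=0: a=10, p=10, q=1
  k=1: a=1, p=11, q=1
  k=2: a=7, p=87, q=8
  k=3: a=8, p=707, q=65
  k=4: a=1, p=794, q=73
  k=5: a=3, p=3089, q=284

3089/284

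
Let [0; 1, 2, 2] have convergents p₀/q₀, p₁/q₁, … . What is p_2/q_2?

Using pₖ = aₖpₖ₋₁ + pₖ₋₂, qₖ = aₖqₖ₋₁ + qₖ₋₂ (with p₋₁=1, p₋₂=0, q₋₁=0, q₋₂=1):
  k=0: a=0, p=0, q=1
  k=1: a=1, p=1, q=1
  k=2: a=2, p=2, q=3

2/3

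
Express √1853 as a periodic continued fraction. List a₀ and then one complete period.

[43; 21, 1, 1, 21, 86]

a₀ = ⌊√1853⌋ = 43.
With m₀=0, d₀=1 and mₖ₊₁ = dₖaₖ − mₖ, dₖ₊₁ = (n − mₖ₊₁²)/dₖ, aₖ₊₁ = ⌊(a₀+mₖ₊₁)/dₖ₊₁⌋:
  k=1: m=43, d=4, a=21
  k=2: m=41, d=43, a=1
  k=3: m=2, d=43, a=1
  k=4: m=41, d=4, a=21
  k=5: m=43, d=1, a=86
d=1 and a=2a₀=86 at k=5, so the next step gives (m, d) = (43, 4) again — its k=1 value — and the period has length 5.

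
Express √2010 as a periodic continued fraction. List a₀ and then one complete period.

a₀ = ⌊√2010⌋ = 44.
With m₀=0, d₀=1 and mₖ₊₁ = dₖaₖ − mₖ, dₖ₊₁ = (n − mₖ₊₁²)/dₖ, aₖ₊₁ = ⌊(a₀+mₖ₊₁)/dₖ₊₁⌋:
  k=1: m=44, d=74, a=1
  k=2: m=30, d=15, a=4
  k=3: m=30, d=74, a=1
  k=4: m=44, d=1, a=88
d=1 and a=2a₀=88 at k=4, so the next step gives (m, d) = (44, 74) again — its k=1 value — and the period has length 4.

[44; 1, 4, 1, 88]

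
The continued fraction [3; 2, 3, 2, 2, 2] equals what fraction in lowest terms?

Using pₖ = aₖpₖ₋₁ + pₖ₋₂ and qₖ = aₖqₖ₋₁ + qₖ₋₂:
  k=0: a=3, p=3, q=1
  k=1: a=2, p=7, q=2
  k=2: a=3, p=24, q=7
  k=3: a=2, p=55, q=16
  k=4: a=2, p=134, q=39
  k=5: a=2, p=323, q=94

323/94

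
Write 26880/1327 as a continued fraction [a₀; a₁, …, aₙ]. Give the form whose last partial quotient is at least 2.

[20; 3, 1, 9, 3, 3, 3]

26880 = 20×1327 + 340
1327 = 3×340 + 307
340 = 1×307 + 33
307 = 9×33 + 10
33 = 3×10 + 3
10 = 3×3 + 1
3 = 3×1 + 0  (stop)
So 26880/1327 = [20; 3, 1, 9, 3, 3, 3].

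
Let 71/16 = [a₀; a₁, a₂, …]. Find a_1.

71 = 4·16 + 7   →  a_0 = 4
16 = 2·7 + 2   →  a_1 = 2

2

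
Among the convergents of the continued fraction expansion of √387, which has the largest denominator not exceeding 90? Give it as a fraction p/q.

√387 = [19; 1, 2, 19, 2, 1, 38, …] (period length 6).
Convergents:
  p_0/q_0 = 19/1
  p_1/q_1 = 20/1
  p_2/q_2 = 59/3
  p_3/q_3 = 1141/58
  p_4/q_4 = 2341/119
q_3 = 58 ≤ 90 < 119 = q_4, so the answer is 1141/58.

1141/58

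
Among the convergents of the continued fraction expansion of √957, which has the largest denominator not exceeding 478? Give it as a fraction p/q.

√957 = [30; 1, 14, 2, 14, 1, 60, …] (period length 6).
Convergents:
  p_0/q_0 = 30/1
  p_1/q_1 = 31/1
  p_2/q_2 = 464/15
  p_3/q_3 = 959/31
  p_4/q_4 = 13890/449
  p_5/q_5 = 14849/480
q_4 = 449 ≤ 478 < 480 = q_5, so the answer is 13890/449.

13890/449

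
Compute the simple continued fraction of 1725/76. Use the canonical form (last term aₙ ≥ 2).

1725 = 22*76 + 53
76 = 1*53 + 23
53 = 2*23 + 7
23 = 3*7 + 2
7 = 3*2 + 1
2 = 2*1 + 0  (stop)
So 1725/76 = [22; 1, 2, 3, 3, 2].

[22; 1, 2, 3, 3, 2]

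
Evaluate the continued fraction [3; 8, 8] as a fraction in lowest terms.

Using pₖ = aₖpₖ₋₁ + pₖ₋₂ and qₖ = aₖqₖ₋₁ + qₖ₋₂:
  k=0: a=3, p=3, q=1
  k=1: a=8, p=25, q=8
  k=2: a=8, p=203, q=65

203/65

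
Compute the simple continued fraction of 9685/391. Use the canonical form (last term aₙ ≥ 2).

9685 = 24×391 + 301
391 = 1×301 + 90
301 = 3×90 + 31
90 = 2×31 + 28
31 = 1×28 + 3
28 = 9×3 + 1
3 = 3×1 + 0  (stop)
So 9685/391 = [24; 1, 3, 2, 1, 9, 3].

[24; 1, 3, 2, 1, 9, 3]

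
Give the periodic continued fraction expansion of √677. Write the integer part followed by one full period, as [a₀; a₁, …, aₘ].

[26; 52]

a₀ = ⌊√677⌋ = 26.
With m₀=0, d₀=1 and mₖ₊₁ = dₖaₖ − mₖ, dₖ₊₁ = (n − mₖ₊₁²)/dₖ, aₖ₊₁ = ⌊(a₀+mₖ₊₁)/dₖ₊₁⌋:
  k=1: m=26, d=1, a=52
d=1 and a=2a₀=52 at k=1, so the next step gives (m, d) = (26, 1) again — its k=1 value — and the period has length 1.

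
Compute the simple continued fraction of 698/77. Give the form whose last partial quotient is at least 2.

698 = 9·77 + 5
77 = 15·5 + 2
5 = 2·2 + 1
2 = 2·1 + 0  (stop)
So 698/77 = [9; 15, 2, 2].

[9; 15, 2, 2]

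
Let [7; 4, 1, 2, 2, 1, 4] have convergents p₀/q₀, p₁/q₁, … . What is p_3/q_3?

101/14

Using pₖ = aₖpₖ₋₁ + pₖ₋₂, qₖ = aₖqₖ₋₁ + qₖ₋₂ (with p₋₁=1, p₋₂=0, q₋₁=0, q₋₂=1):
  k=0: a=7, p=7, q=1
  k=1: a=4, p=29, q=4
  k=2: a=1, p=36, q=5
  k=3: a=2, p=101, q=14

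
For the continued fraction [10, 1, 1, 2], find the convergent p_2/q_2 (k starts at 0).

Using pₖ = aₖpₖ₋₁ + pₖ₋₂, qₖ = aₖqₖ₋₁ + qₖ₋₂ (with p₋₁=1, p₋₂=0, q₋₁=0, q₋₂=1):
  k=0: a=10, p=10, q=1
  k=1: a=1, p=11, q=1
  k=2: a=1, p=21, q=2

21/2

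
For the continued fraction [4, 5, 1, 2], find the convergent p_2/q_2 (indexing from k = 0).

25/6

Using pₖ = aₖpₖ₋₁ + pₖ₋₂, qₖ = aₖqₖ₋₁ + qₖ₋₂ (with p₋₁=1, p₋₂=0, q₋₁=0, q₋₂=1):
  k=0: a=4, p=4, q=1
  k=1: a=5, p=21, q=5
  k=2: a=1, p=25, q=6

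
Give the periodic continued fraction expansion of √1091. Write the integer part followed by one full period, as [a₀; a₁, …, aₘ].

[33; 33, 66]

a₀ = ⌊√1091⌋ = 33.
With m₀=0, d₀=1 and mₖ₊₁ = dₖaₖ − mₖ, dₖ₊₁ = (n − mₖ₊₁²)/dₖ, aₖ₊₁ = ⌊(a₀+mₖ₊₁)/dₖ₊₁⌋:
  k=1: m=33, d=2, a=33
  k=2: m=33, d=1, a=66
d=1 and a=2a₀=66 at k=2, so the next step gives (m, d) = (33, 2) again — its k=1 value — and the period has length 2.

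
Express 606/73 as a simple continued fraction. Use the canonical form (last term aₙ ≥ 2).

[8; 3, 3, 7]

606 = 8×73 + 22
73 = 3×22 + 7
22 = 3×7 + 1
7 = 7×1 + 0  (stop)
So 606/73 = [8; 3, 3, 7].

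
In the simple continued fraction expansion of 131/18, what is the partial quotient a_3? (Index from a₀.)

131 = 7·18 + 5   →  a_0 = 7
18 = 3·5 + 3   →  a_1 = 3
5 = 1·3 + 2   →  a_2 = 1
3 = 1·2 + 1   →  a_3 = 1

1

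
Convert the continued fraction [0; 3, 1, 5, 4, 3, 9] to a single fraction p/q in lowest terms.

Fold from the inside: start with 9/1.
  3 + 1/9 = 28/9
  4 + 9/28 = 121/28
  5 + 28/121 = 633/121
  1 + 121/633 = 754/633
  3 + 633/754 = 2895/754
  0 + 754/2895 = 754/2895

754/2895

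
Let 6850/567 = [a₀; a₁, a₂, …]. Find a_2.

3

6850 = 12·567 + 46   →  a_0 = 12
567 = 12·46 + 15   →  a_1 = 12
46 = 3·15 + 1   →  a_2 = 3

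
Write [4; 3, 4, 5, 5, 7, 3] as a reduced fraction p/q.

34341/7970

Fold from the inside: start with 3/1.
  7 + 1/3 = 22/3
  5 + 3/22 = 113/22
  5 + 22/113 = 587/113
  4 + 113/587 = 2461/587
  3 + 587/2461 = 7970/2461
  4 + 2461/7970 = 34341/7970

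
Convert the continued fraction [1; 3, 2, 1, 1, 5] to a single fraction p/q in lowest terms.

Fold from the inside: start with 5/1.
  1 + 1/5 = 6/5
  1 + 5/6 = 11/6
  2 + 6/11 = 28/11
  3 + 11/28 = 95/28
  1 + 28/95 = 123/95

123/95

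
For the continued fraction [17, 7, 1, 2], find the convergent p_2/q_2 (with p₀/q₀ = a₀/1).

137/8

Using pₖ = aₖpₖ₋₁ + pₖ₋₂, qₖ = aₖqₖ₋₁ + qₖ₋₂ (with p₋₁=1, p₋₂=0, q₋₁=0, q₋₂=1):
  k=0: a=17, p=17, q=1
  k=1: a=7, p=120, q=7
  k=2: a=1, p=137, q=8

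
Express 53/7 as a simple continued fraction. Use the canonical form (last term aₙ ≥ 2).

[7; 1, 1, 3]

53 = 7*7 + 4
7 = 1*4 + 3
4 = 1*3 + 1
3 = 3*1 + 0  (stop)
So 53/7 = [7; 1, 1, 3].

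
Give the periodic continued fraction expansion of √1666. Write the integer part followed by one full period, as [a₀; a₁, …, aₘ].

a₀ = ⌊√1666⌋ = 40.
With m₀=0, d₀=1 and mₖ₊₁ = dₖaₖ − mₖ, dₖ₊₁ = (n − mₖ₊₁²)/dₖ, aₖ₊₁ = ⌊(a₀+mₖ₊₁)/dₖ₊₁⌋:
  k=1: m=40, d=66, a=1
  k=2: m=26, d=15, a=4
  k=3: m=34, d=34, a=2
  k=4: m=34, d=15, a=4
  k=5: m=26, d=66, a=1
  k=6: m=40, d=1, a=80
d=1 and a=2a₀=80 at k=6, so the next step gives (m, d) = (40, 66) again — its k=1 value — and the period has length 6.

[40; 1, 4, 2, 4, 1, 80]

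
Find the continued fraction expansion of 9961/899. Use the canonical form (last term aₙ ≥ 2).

[11; 12, 2, 17, 2]

9961 = 11*899 + 72
899 = 12*72 + 35
72 = 2*35 + 2
35 = 17*2 + 1
2 = 2*1 + 0  (stop)
So 9961/899 = [11; 12, 2, 17, 2].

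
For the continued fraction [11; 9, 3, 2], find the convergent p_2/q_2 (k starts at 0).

311/28

Using pₖ = aₖpₖ₋₁ + pₖ₋₂, qₖ = aₖqₖ₋₁ + qₖ₋₂ (with p₋₁=1, p₋₂=0, q₋₁=0, q₋₂=1):
  k=0: a=11, p=11, q=1
  k=1: a=9, p=100, q=9
  k=2: a=3, p=311, q=28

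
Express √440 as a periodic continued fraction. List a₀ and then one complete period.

a₀ = ⌊√440⌋ = 20.
With m₀=0, d₀=1 and mₖ₊₁ = dₖaₖ − mₖ, dₖ₊₁ = (n − mₖ₊₁²)/dₖ, aₖ₊₁ = ⌊(a₀+mₖ₊₁)/dₖ₊₁⌋:
  k=1: m=20, d=40, a=1
  k=2: m=20, d=1, a=40
d=1 and a=2a₀=40 at k=2, so the next step gives (m, d) = (20, 40) again — its k=1 value — and the period has length 2.

[20; 1, 40]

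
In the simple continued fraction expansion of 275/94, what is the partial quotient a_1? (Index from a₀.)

1

275 = 2·94 + 87   →  a_0 = 2
94 = 1·87 + 7   →  a_1 = 1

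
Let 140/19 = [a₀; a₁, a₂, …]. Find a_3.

140 = 7·19 + 7   →  a_0 = 7
19 = 2·7 + 5   →  a_1 = 2
7 = 1·5 + 2   →  a_2 = 1
5 = 2·2 + 1   →  a_3 = 2

2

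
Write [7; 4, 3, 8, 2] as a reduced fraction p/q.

Fold from the inside: start with 2/1.
  8 + 1/2 = 17/2
  3 + 2/17 = 53/17
  4 + 17/53 = 229/53
  7 + 53/229 = 1656/229

1656/229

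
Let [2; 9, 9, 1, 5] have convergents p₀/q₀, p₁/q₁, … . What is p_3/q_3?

Using pₖ = aₖpₖ₋₁ + pₖ₋₂, qₖ = aₖqₖ₋₁ + qₖ₋₂ (with p₋₁=1, p₋₂=0, q₋₁=0, q₋₂=1):
  k=0: a=2, p=2, q=1
  k=1: a=9, p=19, q=9
  k=2: a=9, p=173, q=82
  k=3: a=1, p=192, q=91

192/91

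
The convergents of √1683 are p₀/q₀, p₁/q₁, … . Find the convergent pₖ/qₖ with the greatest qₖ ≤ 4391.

√1683 = [41; 41, 82, …] (period length 2).
Convergents:
  p_0/q_0 = 41/1
  p_1/q_1 = 1682/41
  p_2/q_2 = 137965/3363
  p_3/q_3 = 5658247/137924
q_2 = 3363 ≤ 4391 < 137924 = q_3, so the answer is 137965/3363.

137965/3363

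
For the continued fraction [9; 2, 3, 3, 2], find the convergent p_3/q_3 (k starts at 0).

217/23

Using pₖ = aₖpₖ₋₁ + pₖ₋₂, qₖ = aₖqₖ₋₁ + qₖ₋₂ (with p₋₁=1, p₋₂=0, q₋₁=0, q₋₂=1):
  k=0: a=9, p=9, q=1
  k=1: a=2, p=19, q=2
  k=2: a=3, p=66, q=7
  k=3: a=3, p=217, q=23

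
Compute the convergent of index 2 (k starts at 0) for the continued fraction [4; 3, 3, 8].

Using pₖ = aₖpₖ₋₁ + pₖ₋₂, qₖ = aₖqₖ₋₁ + qₖ₋₂ (with p₋₁=1, p₋₂=0, q₋₁=0, q₋₂=1):
  k=0: a=4, p=4, q=1
  k=1: a=3, p=13, q=3
  k=2: a=3, p=43, q=10

43/10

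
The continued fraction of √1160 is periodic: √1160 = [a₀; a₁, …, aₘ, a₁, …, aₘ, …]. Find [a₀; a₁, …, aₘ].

a₀ = ⌊√1160⌋ = 34.
With m₀=0, d₀=1 and mₖ₊₁ = dₖaₖ − mₖ, dₖ₊₁ = (n − mₖ₊₁²)/dₖ, aₖ₊₁ = ⌊(a₀+mₖ₊₁)/dₖ₊₁⌋:
  k=1: m=34, d=4, a=17
  k=2: m=34, d=1, a=68
d=1 and a=2a₀=68 at k=2, so the next step gives (m, d) = (34, 4) again — its k=1 value — and the period has length 2.

[34; 17, 68]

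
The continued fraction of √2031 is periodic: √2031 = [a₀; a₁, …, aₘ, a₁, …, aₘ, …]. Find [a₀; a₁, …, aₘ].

a₀ = ⌊√2031⌋ = 45.
With m₀=0, d₀=1 and mₖ₊₁ = dₖaₖ − mₖ, dₖ₊₁ = (n − mₖ₊₁²)/dₖ, aₖ₊₁ = ⌊(a₀+mₖ₊₁)/dₖ₊₁⌋:
  k=1: m=45, d=6, a=15
  k=2: m=45, d=1, a=90
d=1 and a=2a₀=90 at k=2, so the next step gives (m, d) = (45, 6) again — its k=1 value — and the period has length 2.

[45; 15, 90]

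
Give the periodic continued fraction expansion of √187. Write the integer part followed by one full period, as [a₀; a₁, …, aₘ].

a₀ = ⌊√187⌋ = 13.
With m₀=0, d₀=1 and mₖ₊₁ = dₖaₖ − mₖ, dₖ₊₁ = (n − mₖ₊₁²)/dₖ, aₖ₊₁ = ⌊(a₀+mₖ₊₁)/dₖ₊₁⌋:
  k=1: m=13, d=18, a=1
  k=2: m=5, d=9, a=2
  k=3: m=13, d=2, a=13
  k=4: m=13, d=9, a=2
  k=5: m=5, d=18, a=1
  k=6: m=13, d=1, a=26
d=1 and a=2a₀=26 at k=6, so the next step gives (m, d) = (13, 18) again — its k=1 value — and the period has length 6.

[13; 1, 2, 13, 2, 1, 26]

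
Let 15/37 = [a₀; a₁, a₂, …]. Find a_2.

15 = 0·37 + 15   →  a_0 = 0
37 = 2·15 + 7   →  a_1 = 2
15 = 2·7 + 1   →  a_2 = 2

2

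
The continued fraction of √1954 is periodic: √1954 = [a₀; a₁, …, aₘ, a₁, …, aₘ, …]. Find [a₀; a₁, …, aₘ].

a₀ = ⌊√1954⌋ = 44.
With m₀=0, d₀=1 and mₖ₊₁ = dₖaₖ − mₖ, dₖ₊₁ = (n − mₖ₊₁²)/dₖ, aₖ₊₁ = ⌊(a₀+mₖ₊₁)/dₖ₊₁⌋:
  k=1: m=44, d=18, a=4
  k=2: m=28, d=65, a=1
  k=3: m=37, d=9, a=9
  k=4: m=44, d=2, a=44
  k=5: m=44, d=9, a=9
  k=6: m=37, d=65, a=1
  k=7: m=28, d=18, a=4
  k=8: m=44, d=1, a=88
d=1 and a=2a₀=88 at k=8, so the next step gives (m, d) = (44, 18) again — its k=1 value — and the period has length 8.

[44; 4, 1, 9, 44, 9, 1, 4, 88]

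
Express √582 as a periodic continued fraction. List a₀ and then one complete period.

[24; 8, 48]

a₀ = ⌊√582⌋ = 24.
With m₀=0, d₀=1 and mₖ₊₁ = dₖaₖ − mₖ, dₖ₊₁ = (n − mₖ₊₁²)/dₖ, aₖ₊₁ = ⌊(a₀+mₖ₊₁)/dₖ₊₁⌋:
  k=1: m=24, d=6, a=8
  k=2: m=24, d=1, a=48
d=1 and a=2a₀=48 at k=2, so the next step gives (m, d) = (24, 6) again — its k=1 value — and the period has length 2.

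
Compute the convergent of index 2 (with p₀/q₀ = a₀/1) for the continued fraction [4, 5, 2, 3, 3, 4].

46/11

Using pₖ = aₖpₖ₋₁ + pₖ₋₂, qₖ = aₖqₖ₋₁ + qₖ₋₂ (with p₋₁=1, p₋₂=0, q₋₁=0, q₋₂=1):
  k=0: a=4, p=4, q=1
  k=1: a=5, p=21, q=5
  k=2: a=2, p=46, q=11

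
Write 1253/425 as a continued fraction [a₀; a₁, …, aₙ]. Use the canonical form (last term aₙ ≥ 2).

[2; 1, 18, 3, 7]

1253 = 2·425 + 403
425 = 1·403 + 22
403 = 18·22 + 7
22 = 3·7 + 1
7 = 7·1 + 0  (stop)
So 1253/425 = [2; 1, 18, 3, 7].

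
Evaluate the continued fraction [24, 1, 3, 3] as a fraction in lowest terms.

322/13

Fold from the inside: start with 3/1.
  3 + 1/3 = 10/3
  1 + 3/10 = 13/10
  24 + 10/13 = 322/13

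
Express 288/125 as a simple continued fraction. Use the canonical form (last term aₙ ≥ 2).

288 = 2×125 + 38
125 = 3×38 + 11
38 = 3×11 + 5
11 = 2×5 + 1
5 = 5×1 + 0  (stop)
So 288/125 = [2; 3, 3, 2, 5].

[2; 3, 3, 2, 5]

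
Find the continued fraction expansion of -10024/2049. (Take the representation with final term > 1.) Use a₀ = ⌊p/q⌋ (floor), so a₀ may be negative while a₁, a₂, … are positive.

-10024 = -5·2049 + 221
2049 = 9·221 + 60
221 = 3·60 + 41
60 = 1·41 + 19
41 = 2·19 + 3
19 = 6·3 + 1
3 = 3·1 + 0  (stop)
So -10024/2049 = [-5; 9, 3, 1, 2, 6, 3].

[-5; 9, 3, 1, 2, 6, 3]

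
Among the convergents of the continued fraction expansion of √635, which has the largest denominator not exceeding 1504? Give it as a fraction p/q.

31751/1260

√635 = [25; 5, 50, …] (period length 2).
Convergents:
  p_0/q_0 = 25/1
  p_1/q_1 = 126/5
  p_2/q_2 = 6325/251
  p_3/q_3 = 31751/1260
  p_4/q_4 = 1593875/63251
q_3 = 1260 ≤ 1504 < 63251 = q_4, so the answer is 31751/1260.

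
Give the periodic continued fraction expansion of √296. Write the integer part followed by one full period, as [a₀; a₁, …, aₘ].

a₀ = ⌊√296⌋ = 17.

[17; 4, 1, 7, 1, 4, 34]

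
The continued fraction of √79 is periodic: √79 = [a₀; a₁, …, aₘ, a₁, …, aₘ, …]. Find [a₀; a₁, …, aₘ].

[8; 1, 7, 1, 16]

a₀ = ⌊√79⌋ = 8.
With m₀=0, d₀=1 and mₖ₊₁ = dₖaₖ − mₖ, dₖ₊₁ = (n − mₖ₊₁²)/dₖ, aₖ₊₁ = ⌊(a₀+mₖ₊₁)/dₖ₊₁⌋:
  k=1: m=8, d=15, a=1
  k=2: m=7, d=2, a=7
  k=3: m=7, d=15, a=1
  k=4: m=8, d=1, a=16
d=1 and a=2a₀=16 at k=4, so the next step gives (m, d) = (8, 15) again — its k=1 value — and the period has length 4.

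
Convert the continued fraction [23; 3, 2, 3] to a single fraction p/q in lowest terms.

559/24

Using pₖ = aₖpₖ₋₁ + pₖ₋₂ and qₖ = aₖqₖ₋₁ + qₖ₋₂:
  k=0: a=23, p=23, q=1
  k=1: a=3, p=70, q=3
  k=2: a=2, p=163, q=7
  k=3: a=3, p=559, q=24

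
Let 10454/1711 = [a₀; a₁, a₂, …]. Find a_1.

9

10454 = 6·1711 + 188   →  a_0 = 6
1711 = 9·188 + 19   →  a_1 = 9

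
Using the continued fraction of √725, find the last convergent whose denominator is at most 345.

9074/337

√725 = [26; 1, 12, 2, 12, 1, 52, …] (period length 6).
Convergents:
  p_0/q_0 = 26/1
  p_1/q_1 = 27/1
  p_2/q_2 = 350/13
  p_3/q_3 = 727/27
  p_4/q_4 = 9074/337
  p_5/q_5 = 9801/364
q_4 = 337 ≤ 345 < 364 = q_5, so the answer is 9074/337.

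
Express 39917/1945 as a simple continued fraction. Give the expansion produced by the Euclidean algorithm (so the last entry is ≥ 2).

[20; 1, 1, 10, 2, 2, 1, 12]

39917 = 20×1945 + 1017
1945 = 1×1017 + 928
1017 = 1×928 + 89
928 = 10×89 + 38
89 = 2×38 + 13
38 = 2×13 + 12
13 = 1×12 + 1
12 = 12×1 + 0  (stop)
So 39917/1945 = [20; 1, 1, 10, 2, 2, 1, 12].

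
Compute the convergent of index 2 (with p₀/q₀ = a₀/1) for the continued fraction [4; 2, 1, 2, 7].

Using pₖ = aₖpₖ₋₁ + pₖ₋₂, qₖ = aₖqₖ₋₁ + qₖ₋₂ (with p₋₁=1, p₋₂=0, q₋₁=0, q₋₂=1):
  k=0: a=4, p=4, q=1
  k=1: a=2, p=9, q=2
  k=2: a=1, p=13, q=3

13/3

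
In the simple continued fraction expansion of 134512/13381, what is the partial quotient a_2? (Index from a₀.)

134512 = 10·13381 + 702   →  a_0 = 10
13381 = 19·702 + 43   →  a_1 = 19
702 = 16·43 + 14   →  a_2 = 16

16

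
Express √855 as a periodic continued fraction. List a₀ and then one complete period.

[29; 4, 6, 4, 58]

a₀ = ⌊√855⌋ = 29.
With m₀=0, d₀=1 and mₖ₊₁ = dₖaₖ − mₖ, dₖ₊₁ = (n − mₖ₊₁²)/dₖ, aₖ₊₁ = ⌊(a₀+mₖ₊₁)/dₖ₊₁⌋:
  k=1: m=29, d=14, a=4
  k=2: m=27, d=9, a=6
  k=3: m=27, d=14, a=4
  k=4: m=29, d=1, a=58
d=1 and a=2a₀=58 at k=4, so the next step gives (m, d) = (29, 14) again — its k=1 value — and the period has length 4.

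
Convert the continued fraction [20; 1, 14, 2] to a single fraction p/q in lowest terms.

649/31

Using pₖ = aₖpₖ₋₁ + pₖ₋₂ and qₖ = aₖqₖ₋₁ + qₖ₋₂:
  k=0: a=20, p=20, q=1
  k=1: a=1, p=21, q=1
  k=2: a=14, p=314, q=15
  k=3: a=2, p=649, q=31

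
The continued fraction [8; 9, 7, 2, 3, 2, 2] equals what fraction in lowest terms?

Fold from the inside: start with 2/1.
  2 + 1/2 = 5/2
  3 + 2/5 = 17/5
  2 + 5/17 = 39/17
  7 + 17/39 = 290/39
  9 + 39/290 = 2649/290
  8 + 290/2649 = 21482/2649

21482/2649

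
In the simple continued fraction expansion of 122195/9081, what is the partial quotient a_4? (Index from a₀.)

122195 = 13·9081 + 4142   →  a_0 = 13
9081 = 2·4142 + 797   →  a_1 = 2
4142 = 5·797 + 157   →  a_2 = 5
797 = 5·157 + 12   →  a_3 = 5
157 = 13·12 + 1   →  a_4 = 13

13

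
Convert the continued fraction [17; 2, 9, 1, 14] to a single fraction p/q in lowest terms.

Fold from the inside: start with 14/1.
  1 + 1/14 = 15/14
  9 + 14/15 = 149/15
  2 + 15/149 = 313/149
  17 + 149/313 = 5470/313

5470/313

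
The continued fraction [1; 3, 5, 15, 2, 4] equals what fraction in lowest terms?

Using pₖ = aₖpₖ₋₁ + pₖ₋₂ and qₖ = aₖqₖ₋₁ + qₖ₋₂:
  k=0: a=1, p=1, q=1
  k=1: a=3, p=4, q=3
  k=2: a=5, p=21, q=16
  k=3: a=15, p=319, q=243
  k=4: a=2, p=659, q=502
  k=5: a=4, p=2955, q=2251

2955/2251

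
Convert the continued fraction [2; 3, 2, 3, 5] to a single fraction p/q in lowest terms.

291/127

Using pₖ = aₖpₖ₋₁ + pₖ₋₂ and qₖ = aₖqₖ₋₁ + qₖ₋₂:
  k=0: a=2, p=2, q=1
  k=1: a=3, p=7, q=3
  k=2: a=2, p=16, q=7
  k=3: a=3, p=55, q=24
  k=4: a=5, p=291, q=127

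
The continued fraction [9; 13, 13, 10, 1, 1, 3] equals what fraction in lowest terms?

Using pₖ = aₖpₖ₋₁ + pₖ₋₂ and qₖ = aₖqₖ₋₁ + qₖ₋₂:
  k=0: a=9, p=9, q=1
  k=1: a=13, p=118, q=13
  k=2: a=13, p=1543, q=170
  k=3: a=10, p=15548, q=1713
  k=4: a=1, p=17091, q=1883
  k=5: a=1, p=32639, q=3596
  k=6: a=3, p=115008, q=12671

115008/12671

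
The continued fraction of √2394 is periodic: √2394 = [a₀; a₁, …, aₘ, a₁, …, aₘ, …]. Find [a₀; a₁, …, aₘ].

a₀ = ⌊√2394⌋ = 48.
With m₀=0, d₀=1 and mₖ₊₁ = dₖaₖ − mₖ, dₖ₊₁ = (n − mₖ₊₁²)/dₖ, aₖ₊₁ = ⌊(a₀+mₖ₊₁)/dₖ₊₁⌋:
  k=1: m=48, d=90, a=1
  k=2: m=42, d=7, a=12
  k=3: m=42, d=90, a=1
  k=4: m=48, d=1, a=96
d=1 and a=2a₀=96 at k=4, so the next step gives (m, d) = (48, 90) again — its k=1 value — and the period has length 4.

[48; 1, 12, 1, 96]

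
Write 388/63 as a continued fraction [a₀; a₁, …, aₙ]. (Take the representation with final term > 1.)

[6; 6, 3, 3]

388 = 6×63 + 10
63 = 6×10 + 3
10 = 3×3 + 1
3 = 3×1 + 0  (stop)
So 388/63 = [6; 6, 3, 3].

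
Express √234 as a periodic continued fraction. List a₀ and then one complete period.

a₀ = ⌊√234⌋ = 15.
With m₀=0, d₀=1 and mₖ₊₁ = dₖaₖ − mₖ, dₖ₊₁ = (n − mₖ₊₁²)/dₖ, aₖ₊₁ = ⌊(a₀+mₖ₊₁)/dₖ₊₁⌋:
  k=1: m=15, d=9, a=3
  k=2: m=12, d=10, a=2
  k=3: m=8, d=17, a=1
  k=4: m=9, d=9, a=2
  k=5: m=9, d=17, a=1
  k=6: m=8, d=10, a=2
  k=7: m=12, d=9, a=3
  k=8: m=15, d=1, a=30
d=1 and a=2a₀=30 at k=8, so the next step gives (m, d) = (15, 9) again — its k=1 value — and the period has length 8.

[15; 3, 2, 1, 2, 1, 2, 3, 30]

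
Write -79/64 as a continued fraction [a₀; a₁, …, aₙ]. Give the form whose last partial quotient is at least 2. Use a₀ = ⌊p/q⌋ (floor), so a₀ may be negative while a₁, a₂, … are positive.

-79 = -2*64 + 49
64 = 1*49 + 15
49 = 3*15 + 4
15 = 3*4 + 3
4 = 1*3 + 1
3 = 3*1 + 0  (stop)
So -79/64 = [-2; 1, 3, 3, 1, 3].

[-2; 1, 3, 3, 1, 3]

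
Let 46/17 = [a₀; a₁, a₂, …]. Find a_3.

2

46 = 2·17 + 12   →  a_0 = 2
17 = 1·12 + 5   →  a_1 = 1
12 = 2·5 + 2   →  a_2 = 2
5 = 2·2 + 1   →  a_3 = 2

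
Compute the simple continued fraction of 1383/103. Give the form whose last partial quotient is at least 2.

1383 = 13*103 + 44
103 = 2*44 + 15
44 = 2*15 + 14
15 = 1*14 + 1
14 = 14*1 + 0  (stop)
So 1383/103 = [13; 2, 2, 1, 14].

[13; 2, 2, 1, 14]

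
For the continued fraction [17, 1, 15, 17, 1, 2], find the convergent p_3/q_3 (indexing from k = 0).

4897/273

Using pₖ = aₖpₖ₋₁ + pₖ₋₂, qₖ = aₖqₖ₋₁ + qₖ₋₂ (with p₋₁=1, p₋₂=0, q₋₁=0, q₋₂=1):
  k=0: a=17, p=17, q=1
  k=1: a=1, p=18, q=1
  k=2: a=15, p=287, q=16
  k=3: a=17, p=4897, q=273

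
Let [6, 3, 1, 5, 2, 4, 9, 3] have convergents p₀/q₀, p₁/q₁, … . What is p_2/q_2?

25/4

Using pₖ = aₖpₖ₋₁ + pₖ₋₂, qₖ = aₖqₖ₋₁ + qₖ₋₂ (with p₋₁=1, p₋₂=0, q₋₁=0, q₋₂=1):
  k=0: a=6, p=6, q=1
  k=1: a=3, p=19, q=3
  k=2: a=1, p=25, q=4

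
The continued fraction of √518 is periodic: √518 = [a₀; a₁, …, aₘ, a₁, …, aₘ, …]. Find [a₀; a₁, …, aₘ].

a₀ = ⌊√518⌋ = 22.
With m₀=0, d₀=1 and mₖ₊₁ = dₖaₖ − mₖ, dₖ₊₁ = (n − mₖ₊₁²)/dₖ, aₖ₊₁ = ⌊(a₀+mₖ₊₁)/dₖ₊₁⌋:
  k=1: m=22, d=34, a=1
  k=2: m=12, d=11, a=3
  k=3: m=21, d=7, a=6
  k=4: m=21, d=11, a=3
  k=5: m=12, d=34, a=1
  k=6: m=22, d=1, a=44
d=1 and a=2a₀=44 at k=6, so the next step gives (m, d) = (22, 34) again — its k=1 value — and the period has length 6.

[22; 1, 3, 6, 3, 1, 44]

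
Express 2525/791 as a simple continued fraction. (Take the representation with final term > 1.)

2525 = 3×791 + 152
791 = 5×152 + 31
152 = 4×31 + 28
31 = 1×28 + 3
28 = 9×3 + 1
3 = 3×1 + 0  (stop)
So 2525/791 = [3; 5, 4, 1, 9, 3].

[3; 5, 4, 1, 9, 3]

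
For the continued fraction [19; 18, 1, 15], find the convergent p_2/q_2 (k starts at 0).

Using pₖ = aₖpₖ₋₁ + pₖ₋₂, qₖ = aₖqₖ₋₁ + qₖ₋₂ (with p₋₁=1, p₋₂=0, q₋₁=0, q₋₂=1):
  k=0: a=19, p=19, q=1
  k=1: a=18, p=343, q=18
  k=2: a=1, p=362, q=19

362/19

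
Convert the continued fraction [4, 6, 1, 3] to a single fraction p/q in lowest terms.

Fold from the inside: start with 3/1.
  1 + 1/3 = 4/3
  6 + 3/4 = 27/4
  4 + 4/27 = 112/27

112/27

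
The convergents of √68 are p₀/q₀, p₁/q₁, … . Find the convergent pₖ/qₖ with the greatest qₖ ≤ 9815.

35368/4289

√68 = [8; 4, 16, …] (period length 2).
Convergents:
  p_0/q_0 = 8/1
  p_1/q_1 = 33/4
  p_2/q_2 = 536/65
  p_3/q_3 = 2177/264
  p_4/q_4 = 35368/4289
  p_5/q_5 = 143649/17420
q_4 = 4289 ≤ 9815 < 17420 = q_5, so the answer is 35368/4289.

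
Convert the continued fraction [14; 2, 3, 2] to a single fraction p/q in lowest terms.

Using pₖ = aₖpₖ₋₁ + pₖ₋₂ and qₖ = aₖqₖ₋₁ + qₖ₋₂:
  k=0: a=14, p=14, q=1
  k=1: a=2, p=29, q=2
  k=2: a=3, p=101, q=7
  k=3: a=2, p=231, q=16

231/16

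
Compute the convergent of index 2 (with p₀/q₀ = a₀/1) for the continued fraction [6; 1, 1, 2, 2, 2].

Using pₖ = aₖpₖ₋₁ + pₖ₋₂, qₖ = aₖqₖ₋₁ + qₖ₋₂ (with p₋₁=1, p₋₂=0, q₋₁=0, q₋₂=1):
  k=0: a=6, p=6, q=1
  k=1: a=1, p=7, q=1
  k=2: a=1, p=13, q=2

13/2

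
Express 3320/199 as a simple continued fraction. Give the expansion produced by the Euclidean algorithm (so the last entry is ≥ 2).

3320 = 16*199 + 136
199 = 1*136 + 63
136 = 2*63 + 10
63 = 6*10 + 3
10 = 3*3 + 1
3 = 3*1 + 0  (stop)
So 3320/199 = [16; 1, 2, 6, 3, 3].

[16; 1, 2, 6, 3, 3]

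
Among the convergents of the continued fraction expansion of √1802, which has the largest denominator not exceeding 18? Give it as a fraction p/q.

√1802 = [42; 2, 4, 2, 84, …] (period length 4).
Convergents:
  p_0/q_0 = 42/1
  p_1/q_1 = 85/2
  p_2/q_2 = 382/9
  p_3/q_3 = 849/20
q_2 = 9 ≤ 18 < 20 = q_3, so the answer is 382/9.

382/9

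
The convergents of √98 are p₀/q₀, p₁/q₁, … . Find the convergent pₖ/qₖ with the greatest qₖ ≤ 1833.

17631/1781

√98 = [9; 1, 8, 1, 18, …] (period length 4).
Convergents:
  p_0/q_0 = 9/1
  p_1/q_1 = 10/1
  p_2/q_2 = 89/9
  p_3/q_3 = 99/10
  p_4/q_4 = 1871/189
  p_5/q_5 = 1970/199
  p_6/q_6 = 17631/1781
  p_7/q_7 = 19601/1980
q_6 = 1781 ≤ 1833 < 1980 = q_7, so the answer is 17631/1781.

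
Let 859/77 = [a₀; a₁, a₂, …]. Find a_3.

2

859 = 11·77 + 12   →  a_0 = 11
77 = 6·12 + 5   →  a_1 = 6
12 = 2·5 + 2   →  a_2 = 2
5 = 2·2 + 1   →  a_3 = 2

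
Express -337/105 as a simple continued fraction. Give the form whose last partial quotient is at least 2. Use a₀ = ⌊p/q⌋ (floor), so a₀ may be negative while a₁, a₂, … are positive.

[-4; 1, 3, 1, 3, 2, 2]

-337 = -4·105 + 83
105 = 1·83 + 22
83 = 3·22 + 17
22 = 1·17 + 5
17 = 3·5 + 2
5 = 2·2 + 1
2 = 2·1 + 0  (stop)
So -337/105 = [-4; 1, 3, 1, 3, 2, 2].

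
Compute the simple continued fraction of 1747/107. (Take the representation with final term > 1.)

1747 = 16*107 + 35
107 = 3*35 + 2
35 = 17*2 + 1
2 = 2*1 + 0  (stop)
So 1747/107 = [16; 3, 17, 2].

[16; 3, 17, 2]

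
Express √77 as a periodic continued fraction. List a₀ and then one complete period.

[8; 1, 3, 2, 3, 1, 16]

a₀ = ⌊√77⌋ = 8.
With m₀=0, d₀=1 and mₖ₊₁ = dₖaₖ − mₖ, dₖ₊₁ = (n − mₖ₊₁²)/dₖ, aₖ₊₁ = ⌊(a₀+mₖ₊₁)/dₖ₊₁⌋:
  k=1: m=8, d=13, a=1
  k=2: m=5, d=4, a=3
  k=3: m=7, d=7, a=2
  k=4: m=7, d=4, a=3
  k=5: m=5, d=13, a=1
  k=6: m=8, d=1, a=16
d=1 and a=2a₀=16 at k=6, so the next step gives (m, d) = (8, 13) again — its k=1 value — and the period has length 6.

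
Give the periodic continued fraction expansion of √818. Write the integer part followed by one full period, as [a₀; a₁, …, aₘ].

[28; 1, 1, 1, 1, 56]

a₀ = ⌊√818⌋ = 28.
With m₀=0, d₀=1 and mₖ₊₁ = dₖaₖ − mₖ, dₖ₊₁ = (n − mₖ₊₁²)/dₖ, aₖ₊₁ = ⌊(a₀+mₖ₊₁)/dₖ₊₁⌋:
  k=1: m=28, d=34, a=1
  k=2: m=6, d=23, a=1
  k=3: m=17, d=23, a=1
  k=4: m=6, d=34, a=1
  k=5: m=28, d=1, a=56
d=1 and a=2a₀=56 at k=5, so the next step gives (m, d) = (28, 34) again — its k=1 value — and the period has length 5.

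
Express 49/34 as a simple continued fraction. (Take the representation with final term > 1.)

49 = 1·34 + 15
34 = 2·15 + 4
15 = 3·4 + 3
4 = 1·3 + 1
3 = 3·1 + 0  (stop)
So 49/34 = [1; 2, 3, 1, 3].

[1; 2, 3, 1, 3]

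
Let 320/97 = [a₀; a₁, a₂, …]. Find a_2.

320 = 3·97 + 29   →  a_0 = 3
97 = 3·29 + 10   →  a_1 = 3
29 = 2·10 + 9   →  a_2 = 2

2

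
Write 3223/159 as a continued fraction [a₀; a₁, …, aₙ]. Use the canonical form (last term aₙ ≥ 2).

3223 = 20·159 + 43
159 = 3·43 + 30
43 = 1·30 + 13
30 = 2·13 + 4
13 = 3·4 + 1
4 = 4·1 + 0  (stop)
So 3223/159 = [20; 3, 1, 2, 3, 4].

[20; 3, 1, 2, 3, 4]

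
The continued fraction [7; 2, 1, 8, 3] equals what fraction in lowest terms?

Using pₖ = aₖpₖ₋₁ + pₖ₋₂ and qₖ = aₖqₖ₋₁ + qₖ₋₂:
  k=0: a=7, p=7, q=1
  k=1: a=2, p=15, q=2
  k=2: a=1, p=22, q=3
  k=3: a=8, p=191, q=26
  k=4: a=3, p=595, q=81

595/81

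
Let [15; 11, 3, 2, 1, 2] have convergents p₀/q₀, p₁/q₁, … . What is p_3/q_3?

Using pₖ = aₖpₖ₋₁ + pₖ₋₂, qₖ = aₖqₖ₋₁ + qₖ₋₂ (with p₋₁=1, p₋₂=0, q₋₁=0, q₋₂=1):
  k=0: a=15, p=15, q=1
  k=1: a=11, p=166, q=11
  k=2: a=3, p=513, q=34
  k=3: a=2, p=1192, q=79

1192/79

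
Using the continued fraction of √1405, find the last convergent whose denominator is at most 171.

√1405 = [37; 2, 14, 2, 74, …] (period length 4).
Convergents:
  p_0/q_0 = 37/1
  p_1/q_1 = 75/2
  p_2/q_2 = 1087/29
  p_3/q_3 = 2249/60
  p_4/q_4 = 167513/4469
q_3 = 60 ≤ 171 < 4469 = q_4, so the answer is 2249/60.

2249/60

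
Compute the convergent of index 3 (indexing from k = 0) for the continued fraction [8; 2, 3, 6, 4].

Using pₖ = aₖpₖ₋₁ + pₖ₋₂, qₖ = aₖqₖ₋₁ + qₖ₋₂ (with p₋₁=1, p₋₂=0, q₋₁=0, q₋₂=1):
  k=0: a=8, p=8, q=1
  k=1: a=2, p=17, q=2
  k=2: a=3, p=59, q=7
  k=3: a=6, p=371, q=44

371/44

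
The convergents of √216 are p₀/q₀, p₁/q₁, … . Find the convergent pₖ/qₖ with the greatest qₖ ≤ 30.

338/23

√216 = [14; 1, 2, 3, 2, 1, 28, …] (period length 6).
Convergents:
  p_0/q_0 = 14/1
  p_1/q_1 = 15/1
  p_2/q_2 = 44/3
  p_3/q_3 = 147/10
  p_4/q_4 = 338/23
  p_5/q_5 = 485/33
q_4 = 23 ≤ 30 < 33 = q_5, so the answer is 338/23.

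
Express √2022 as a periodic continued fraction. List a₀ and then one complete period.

[44; 1, 28, 1, 88]

a₀ = ⌊√2022⌋ = 44.
With m₀=0, d₀=1 and mₖ₊₁ = dₖaₖ − mₖ, dₖ₊₁ = (n − mₖ₊₁²)/dₖ, aₖ₊₁ = ⌊(a₀+mₖ₊₁)/dₖ₊₁⌋:
  k=1: m=44, d=86, a=1
  k=2: m=42, d=3, a=28
  k=3: m=42, d=86, a=1
  k=4: m=44, d=1, a=88
d=1 and a=2a₀=88 at k=4, so the next step gives (m, d) = (44, 86) again — its k=1 value — and the period has length 4.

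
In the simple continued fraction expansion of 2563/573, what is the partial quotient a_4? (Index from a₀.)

2

2563 = 4·573 + 271   →  a_0 = 4
573 = 2·271 + 31   →  a_1 = 2
271 = 8·31 + 23   →  a_2 = 8
31 = 1·23 + 8   →  a_3 = 1
23 = 2·8 + 7   →  a_4 = 2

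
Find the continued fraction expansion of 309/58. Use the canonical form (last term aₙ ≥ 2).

[5; 3, 19]

309 = 5×58 + 19
58 = 3×19 + 1
19 = 19×1 + 0  (stop)
So 309/58 = [5; 3, 19].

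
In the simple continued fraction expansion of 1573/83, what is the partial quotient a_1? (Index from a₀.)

1

1573 = 18·83 + 79   →  a_0 = 18
83 = 1·79 + 4   →  a_1 = 1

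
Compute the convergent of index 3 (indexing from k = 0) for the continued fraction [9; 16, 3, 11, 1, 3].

5029/555

Using pₖ = aₖpₖ₋₁ + pₖ₋₂, qₖ = aₖqₖ₋₁ + qₖ₋₂ (with p₋₁=1, p₋₂=0, q₋₁=0, q₋₂=1):
  k=0: a=9, p=9, q=1
  k=1: a=16, p=145, q=16
  k=2: a=3, p=444, q=49
  k=3: a=11, p=5029, q=555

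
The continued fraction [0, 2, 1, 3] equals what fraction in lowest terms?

Using pₖ = aₖpₖ₋₁ + pₖ₋₂ and qₖ = aₖqₖ₋₁ + qₖ₋₂:
  k=0: a=0, p=0, q=1
  k=1: a=2, p=1, q=2
  k=2: a=1, p=1, q=3
  k=3: a=3, p=4, q=11

4/11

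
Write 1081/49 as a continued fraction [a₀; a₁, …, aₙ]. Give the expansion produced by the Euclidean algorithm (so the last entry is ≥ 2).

[22; 16, 3]

1081 = 22*49 + 3
49 = 16*3 + 1
3 = 3*1 + 0  (stop)
So 1081/49 = [22; 16, 3].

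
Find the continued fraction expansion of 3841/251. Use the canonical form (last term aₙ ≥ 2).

[15; 3, 3, 3, 3, 2]

3841 = 15×251 + 76
251 = 3×76 + 23
76 = 3×23 + 7
23 = 3×7 + 2
7 = 3×2 + 1
2 = 2×1 + 0  (stop)
So 3841/251 = [15; 3, 3, 3, 3, 2].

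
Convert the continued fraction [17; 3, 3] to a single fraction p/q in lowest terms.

173/10

Using pₖ = aₖpₖ₋₁ + pₖ₋₂ and qₖ = aₖqₖ₋₁ + qₖ₋₂:
  k=0: a=17, p=17, q=1
  k=1: a=3, p=52, q=3
  k=2: a=3, p=173, q=10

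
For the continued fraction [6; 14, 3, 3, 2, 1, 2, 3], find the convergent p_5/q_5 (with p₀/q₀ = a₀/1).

2865/472

Using pₖ = aₖpₖ₋₁ + pₖ₋₂, qₖ = aₖqₖ₋₁ + qₖ₋₂ (with p₋₁=1, p₋₂=0, q₋₁=0, q₋₂=1):
  k=0: a=6, p=6, q=1
  k=1: a=14, p=85, q=14
  k=2: a=3, p=261, q=43
  k=3: a=3, p=868, q=143
  k=4: a=2, p=1997, q=329
  k=5: a=1, p=2865, q=472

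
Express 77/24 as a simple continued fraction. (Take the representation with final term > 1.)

77 = 3*24 + 5
24 = 4*5 + 4
5 = 1*4 + 1
4 = 4*1 + 0  (stop)
So 77/24 = [3; 4, 1, 4].

[3; 4, 1, 4]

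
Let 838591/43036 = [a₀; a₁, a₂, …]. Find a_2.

838591 = 19·43036 + 20907   →  a_0 = 19
43036 = 2·20907 + 1222   →  a_1 = 2
20907 = 17·1222 + 133   →  a_2 = 17

17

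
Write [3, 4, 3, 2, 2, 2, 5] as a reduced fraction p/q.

3081/953

Fold from the inside: start with 5/1.
  2 + 1/5 = 11/5
  2 + 5/11 = 27/11
  2 + 11/27 = 65/27
  3 + 27/65 = 222/65
  4 + 65/222 = 953/222
  3 + 222/953 = 3081/953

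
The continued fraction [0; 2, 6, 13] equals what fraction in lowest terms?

Using pₖ = aₖpₖ₋₁ + pₖ₋₂ and qₖ = aₖqₖ₋₁ + qₖ₋₂:
  k=0: a=0, p=0, q=1
  k=1: a=2, p=1, q=2
  k=2: a=6, p=6, q=13
  k=3: a=13, p=79, q=171

79/171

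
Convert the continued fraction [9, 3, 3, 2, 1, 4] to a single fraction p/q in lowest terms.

Using pₖ = aₖpₖ₋₁ + pₖ₋₂ and qₖ = aₖqₖ₋₁ + qₖ₋₂:
  k=0: a=9, p=9, q=1
  k=1: a=3, p=28, q=3
  k=2: a=3, p=93, q=10
  k=3: a=2, p=214, q=23
  k=4: a=1, p=307, q=33
  k=5: a=4, p=1442, q=155

1442/155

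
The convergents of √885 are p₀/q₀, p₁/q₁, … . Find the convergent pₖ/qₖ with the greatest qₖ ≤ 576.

√885 = [29; 1, 2, 1, 58, …] (period length 4).
Convergents:
  p_0/q_0 = 29/1
  p_1/q_1 = 30/1
  p_2/q_2 = 89/3
  p_3/q_3 = 119/4
  p_4/q_4 = 6991/235
  p_5/q_5 = 7110/239
  p_6/q_6 = 21211/713
q_5 = 239 ≤ 576 < 713 = q_6, so the answer is 7110/239.

7110/239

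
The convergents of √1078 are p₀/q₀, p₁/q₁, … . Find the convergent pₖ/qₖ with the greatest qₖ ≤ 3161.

77617/2364

√1078 = [32; 1, 4, 1, 64, …] (period length 4).
Convergents:
  p_0/q_0 = 32/1
  p_1/q_1 = 33/1
  p_2/q_2 = 164/5
  p_3/q_3 = 197/6
  p_4/q_4 = 12772/389
  p_5/q_5 = 12969/395
  p_6/q_6 = 64648/1969
  p_7/q_7 = 77617/2364
  p_8/q_8 = 5032136/153265
q_7 = 2364 ≤ 3161 < 153265 = q_8, so the answer is 77617/2364.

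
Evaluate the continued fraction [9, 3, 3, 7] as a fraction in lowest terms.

679/73

Fold from the inside: start with 7/1.
  3 + 1/7 = 22/7
  3 + 7/22 = 73/22
  9 + 22/73 = 679/73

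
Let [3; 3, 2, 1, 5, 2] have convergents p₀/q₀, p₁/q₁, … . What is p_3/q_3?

33/10

Using pₖ = aₖpₖ₋₁ + pₖ₋₂, qₖ = aₖqₖ₋₁ + qₖ₋₂ (with p₋₁=1, p₋₂=0, q₋₁=0, q₋₂=1):
  k=0: a=3, p=3, q=1
  k=1: a=3, p=10, q=3
  k=2: a=2, p=23, q=7
  k=3: a=1, p=33, q=10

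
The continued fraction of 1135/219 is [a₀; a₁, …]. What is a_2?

2

1135 = 5·219 + 40   →  a_0 = 5
219 = 5·40 + 19   →  a_1 = 5
40 = 2·19 + 2   →  a_2 = 2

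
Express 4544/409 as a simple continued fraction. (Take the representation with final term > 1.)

[11; 9, 11, 4]

4544 = 11·409 + 45
409 = 9·45 + 4
45 = 11·4 + 1
4 = 4·1 + 0  (stop)
So 4544/409 = [11; 9, 11, 4].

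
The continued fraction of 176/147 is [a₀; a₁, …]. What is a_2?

14

176 = 1·147 + 29   →  a_0 = 1
147 = 5·29 + 2   →  a_1 = 5
29 = 14·2 + 1   →  a_2 = 14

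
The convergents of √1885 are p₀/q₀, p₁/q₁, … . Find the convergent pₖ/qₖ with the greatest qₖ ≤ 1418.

√1885 = [43; 2, 2, 2, 86, …] (period length 4).
Convergents:
  p_0/q_0 = 43/1
  p_1/q_1 = 87/2
  p_2/q_2 = 217/5
  p_3/q_3 = 521/12
  p_4/q_4 = 45023/1037
  p_5/q_5 = 90567/2086
q_4 = 1037 ≤ 1418 < 2086 = q_5, so the answer is 45023/1037.

45023/1037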